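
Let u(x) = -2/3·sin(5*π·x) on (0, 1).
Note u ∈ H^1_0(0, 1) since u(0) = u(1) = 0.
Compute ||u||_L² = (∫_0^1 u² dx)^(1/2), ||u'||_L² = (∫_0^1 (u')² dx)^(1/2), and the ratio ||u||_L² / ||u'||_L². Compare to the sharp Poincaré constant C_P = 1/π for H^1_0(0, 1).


||u||_L² / ||u'||_L² = 1/(5*π) < C_P = 1/π.

u(x) = -2/3·sin(5*π·x), so u'(x) = -10*π*cos(5*π*x)/3.
Writing u(x) = A·sin(kπx/L) with A = -2/3 and k = 5, use ∫_0^L sin²(kπx/L) dx = L/2 and ∫_0^L cos²(kπx/L) dx = L/2.
u² = 4/9·sin²(5*π·x) and (u')² = 100*π^2/9·cos²(5*π·x), and each of sin², cos² integrates to L/2 = 1/2 over (0, 1).
∫_0^1 u² dx = 2/9, so ||u||_L² = sqrt(2)/3.
∫_0^1 (u')² dx = 50*π^2/9, so ||u'||_L² = 5*sqrt(2)*π/3.
Ratio ||u||_L² / ||u'||_L² = 1/(5*π).
Sharp Poincaré constant on H^1_0(0, 1) is C_P = L/π = 1/π, achieved by sin(π·x).
This is the k = 5 harmonic; the ratio L/(kπ) is strictly less than C_P = L/π, consistent with the sharp inequality ||u||_L² ≤ C_P ||u'||_L².


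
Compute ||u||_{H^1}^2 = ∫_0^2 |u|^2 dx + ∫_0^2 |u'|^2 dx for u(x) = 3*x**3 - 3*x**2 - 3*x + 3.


||u||_{H^1}^2 = 5088/35

The H^1 norm (squared) on an interval (0, L) is
  ||u||_{H^1}^2 = ∫_0^L u(x)^2 dx + ∫_0^L u'(x)^2 dx.
Compute u'(x) = 9*x**2 - 6*x - 3.
Then u(x)^2 = 9*x**6 - 18*x**5 - 9*x**4 + 36*x**3 - 9*x**2 - 18*x + 9 and u'(x)^2 = 81*x**4 - 108*x**3 - 18*x**2 + 36*x + 9.
Integrate each monomial from 0 to 2 using ∫_0^2 c·x^n dx = c·2^(n+1)/(n+1):
  ∫_0^2 u(x)^2 dx = ∫_0^2 (9*x^6 - 18*x^5 - 9*x^4 + 36*x^3 - 9*x^2 - 18*x + 9) dx. Term by term:
    ∫_0^2 9*x^6 dx = 1152/7;  ∫_0^2 -18*x^5 dx = -192;  ∫_0^2 -9*x^4 dx = -288/5;
    ∫_0^2 36*x^3 dx = 144;  ∫_0^2 -9*x^2 dx = -24;  ∫_0^2 -18*x dx = -36;
    ∫_0^2 9 dx = 18.
  Sum: 1152/7 − 192 − 288/5 + 144 − 24 − 36 + 18 = 594/35.
  ∫_0^2 u'(x)^2 dx = ∫_0^2 (81*x^4 - 108*x^3 - 18*x^2 + 36*x + 9) dx. Term by term:
    ∫_0^2 81*x^4 dx = 2592/5;  ∫_0^2 -108*x^3 dx = -432;  ∫_0^2 -18*x^2 dx = -48;
    ∫_0^2 36*x dx = 72;  ∫_0^2 9 dx = 18.
  Sum: 2592/5 − 432 − 48 + 72 + 18 = 642/5.
Adding: ||u||_{H^1}^2 = 594/35 + 642/5 = 5088/35.


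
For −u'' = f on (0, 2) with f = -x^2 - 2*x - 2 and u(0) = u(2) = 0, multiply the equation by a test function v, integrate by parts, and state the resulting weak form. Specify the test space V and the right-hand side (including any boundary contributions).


V = H^1_0(0, 2) (so v(0) = v(2) = 0); weak form: ∫_0^2 u'v' dx = ∫_0^2 (-x^2 - 2*x - 2) v dx for all v ∈ V.

Multiply both sides by a test function v and integrate from 0 to 2:
  ∫_0^2 −u''(x) v(x) dx = ∫_0^2 f(x) v(x) dx.
Integrate the LHS by parts once:
  ∫_0^2 −u'' v dx = −[u'(x) v(x)]_0^2 + ∫_0^2 u'(x) v'(x) dx.
Thus ∫_0^2 u'(x) v'(x) dx = ∫_0^2 f(x) v(x) dx + [u'(x) v(x)]_0^2.
Choose V so that boundary terms are either known or forced to vanish.
u is Dirichlet: u(0) = u(2) = 0. Let V = H^1_0(0, 2); then v(0) = v(2) = 0, and [u' v]_0^2 = 0.
Weak formulation: find u (satisfying any essential BC) such that ∫_0^2 u'(x) v'(x) dx = ∫_0^2 f v dx for all v ∈ V.
Substituting f(x) = -x^2 - 2*x - 2, the right-hand side is ∫_0^2 (-x^2 - 2*x - 2) v dx.


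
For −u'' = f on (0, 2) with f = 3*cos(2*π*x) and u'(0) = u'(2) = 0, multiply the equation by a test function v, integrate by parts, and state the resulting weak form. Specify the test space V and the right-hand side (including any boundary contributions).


V = H^1(0, 2) (no boundary constraint on v; u is determined up to an additive constant); weak form: ∫_0^2 u'v' dx = ∫_0^2 (3*cos(2*π*x)) v dx for all v ∈ V.

Multiply both sides by a test function v and integrate from 0 to 2:
  ∫_0^2 −u''(x) v(x) dx = ∫_0^2 f(x) v(x) dx.
Integrate the LHS by parts once:
  ∫_0^2 −u'' v dx = −[u'(x) v(x)]_0^2 + ∫_0^2 u'(x) v'(x) dx.
Thus ∫_0^2 u'(x) v'(x) dx = ∫_0^2 f(x) v(x) dx + [u'(x) v(x)]_0^2.
Choose V so that boundary terms are either known or forced to vanish.
u has homogeneous Neumann: u'(0) = u'(2) = 0. So [u' v]_0^2 = 0·v(2) − 0·v(0) = 0 for any v; take V = H^1(0, 2).
Weak formulation: find u (satisfying any essential BC) such that ∫_0^2 u'(x) v'(x) dx = ∫_0^2 f v dx for all v ∈ V (homogeneous Neumann, so boundary terms vanish).
Substituting f(x) = 3*cos(2*π*x), the right-hand side is ∫_0^2 (3*cos(2*π*x)) v dx.
Compatibility check (pure Neumann): taking v ≡ 1 ∈ V gives 0 = ∫_0^2 f dx + (0) − (0), i.e. ∫_0^2 f dx must equal u'(0) − u'(2) = 0. Indeed ∫_0^2 (3*cos(2*π*x)) dx = 0, so the data are compatible. The solution is then unique only up to an additive constant (fix it e.g. by requiring ∫_0^2 u dx = 0).


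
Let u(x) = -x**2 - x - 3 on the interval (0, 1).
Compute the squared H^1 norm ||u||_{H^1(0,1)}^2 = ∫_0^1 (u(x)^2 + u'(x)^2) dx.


||u||_{H^1}^2 = 581/30

The H^1 norm (squared) on an interval (0, L) is
  ||u||_{H^1}^2 = ∫_0^L u(x)^2 dx + ∫_0^L u'(x)^2 dx.
Compute u'(x) = -2*x - 1.
Then u(x)^2 = x**4 + 2*x**3 + 7*x**2 + 6*x + 9 and u'(x)^2 = 4*x**2 + 4*x + 1.
Integrate each monomial from 0 to 1 using ∫_0^1 c·x^n dx = c·1^(n+1)/(n+1):
  ∫_0^1 u(x)^2 dx = ∫_0^1 (x^4 + 2*x^3 + 7*x^2 + 6*x + 9) dx. Term by term:
    ∫_0^1 x^4 dx = 1/5;  ∫_0^1 2*x^3 dx = 1/2;  ∫_0^1 7*x^2 dx = 7/3;
    ∫_0^1 6*x dx = 3;  ∫_0^1 9 dx = 9.
  Sum: 1/5 + 1/2 + 7/3 + 3 + 9 = 451/30.
  ∫_0^1 u'(x)^2 dx = ∫_0^1 (4*x^2 + 4*x + 1) dx. Term by term:
    ∫_0^1 4*x^2 dx = 4/3;  ∫_0^1 4*x dx = 2;  ∫_0^1 1 dx = 1.
  Sum: 4/3 + 2 + 1 = 13/3.
Adding: ||u||_{H^1}^2 = 451/30 + 13/3 = 581/30.


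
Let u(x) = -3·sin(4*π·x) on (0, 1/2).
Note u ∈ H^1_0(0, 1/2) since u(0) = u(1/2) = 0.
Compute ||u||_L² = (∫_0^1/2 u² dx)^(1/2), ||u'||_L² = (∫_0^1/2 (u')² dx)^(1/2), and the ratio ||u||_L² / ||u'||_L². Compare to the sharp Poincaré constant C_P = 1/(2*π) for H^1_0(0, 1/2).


||u||_L² / ||u'||_L² = 1/(4*π) < C_P = 1/(2*π).

u(x) = -3·sin(4*π·x), so u'(x) = -12*π*cos(4*π*x).
Writing u(x) = A·sin(kπx/L) with A = -3 and k = 2, use ∫_0^L sin²(kπx/L) dx = L/2 and ∫_0^L cos²(kπx/L) dx = L/2.
u² = 9·sin²(4*π·x) and (u')² = 144*π^2·cos²(4*π·x), and each of sin², cos² integrates to L/2 = 1/4 over (0, 1/2).
∫_0^1/2 u² dx = 9/4, so ||u||_L² = 3/2.
∫_0^1/2 (u')² dx = 36*π^2, so ||u'||_L² = 6*π.
Ratio ||u||_L² / ||u'||_L² = 1/(4*π).
Sharp Poincaré constant on H^1_0(0, 1/2) is C_P = L/π = 1/(2*π), achieved by sin(2*π·x).
This is the k = 2 harmonic; the ratio L/(kπ) is strictly less than C_P = L/π, consistent with the sharp inequality ||u||_L² ≤ C_P ||u'||_L².


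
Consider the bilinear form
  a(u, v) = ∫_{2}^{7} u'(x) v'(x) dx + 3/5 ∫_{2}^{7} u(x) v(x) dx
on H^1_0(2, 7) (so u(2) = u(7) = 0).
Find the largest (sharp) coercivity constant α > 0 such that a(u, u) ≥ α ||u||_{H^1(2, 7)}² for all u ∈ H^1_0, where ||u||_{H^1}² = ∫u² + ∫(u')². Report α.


α = (π^2 + 15)/(π^2 + 25)

Coercivity of a(·,·) on H^1_0(2, 7) means a(u, u) ≥ α ||u||_{H^1}² for every u ∈ H^1_0.
The interval has length L = 5, and Poincaré/coercivity depend only on L. Here a(u, u) = ∫(u')² + (3/5)·∫u².
Here 0 < c = 3/5 < 1. The condition a(u,u) ≥ α||u||_{H^1}² reads (1−α)∫(u')² ≥ (α−c)∫u². Any admissible α is ≤ 1 (rapidly oscillating u have ∫u²/∫(u')² → 0), and α = 1 would force 0 ≥ (1−c)∫u², impossible since c < 1; so 1−α > 0. By the sharp Poincaré inequality on H^1_0 of an interval of length L, ∫(u')² ≥ (π/L)²∫u² with equality for the first sine mode sin(π(x−x₀)/L) (x₀ the left endpoint), so the inequality holds for all u iff (1−α)(π/L)² ≥ α − c, i.e. α ≤ ((π/L)² + c)/((π/L)² + 1) = (1 + c(L/π)²)/(1 + (L/π)²). With (π/L)² = π^2/25 and c = 3/5, the largest admissible constant is α = ((π/L)² + c)/((π/L)² + 1).
Simplifying, α = (π^2 + 15)/(π^2 + 25).


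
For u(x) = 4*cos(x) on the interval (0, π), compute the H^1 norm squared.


||u||_{H^1(0,π)}^2 = 16*π

u'(x) = -4*sin(x).
Expand u² and (u')² and integrate term by term on (0, π), using: for integers n ≥ 1, ∫_0^π sin²(nx) dx = ∫_0^π cos²(nx) dx = π/2; for n ≠ n', ∫_0^π sin(nx)sin(n'x) dx = ∫_0^π cos(nx)cos(n'x) dx = 0; and by product-to-sum, ∫_0^π sin(nx)cos(n'x) dx = ½∫_0^π [sin((n+n')x) + sin((n−n')x)] dx, which is 0 when n+n' is even and 2n/(n²−n'²) when n+n' is odd (it need not vanish on (0, π)).
  u² squared terms: (4)²·∫cos(x)² dx = 16·π/2 = 8*π.
  So ∫_0^π u² dx = 8*π.
  (u')² squared terms: (-4)²·∫sin(x)² dx = 16·π/2 = 8*π.
  So ∫_0^π (u')² dx = 8*π.
||u||_{H^1}^2 = (8*π) + (8*π) = 16*π.


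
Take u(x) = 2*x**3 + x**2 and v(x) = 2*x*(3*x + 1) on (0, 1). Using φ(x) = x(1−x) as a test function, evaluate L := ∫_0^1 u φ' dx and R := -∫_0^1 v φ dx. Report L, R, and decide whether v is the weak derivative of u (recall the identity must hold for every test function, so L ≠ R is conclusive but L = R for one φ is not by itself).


LHS = -7/15, RHS = -7/15. Yes, v = u' weakly.

u(x) = 2*x**3 + x**2, classical derivative u'(x) = 6*x**2 + 2*x.
φ(x) = x(1−x), so φ'(x) = 1 - 2*x.
Note φ(0) = φ(1) = 0, so the boundary term u·φ vanishes.
LHS = ∫_0^1 u(x) φ'(x) dx = ∫_0^1 (-4*x^4 + x^2) dx. Term by term:
  ∫_0^1 -4*x^4 dx = -4/5;  ∫_0^1 x^2 dx = 1/3.
Sum: -4/5 + 1/3 = -7/15.
So LHS = -7/15.
∫_0^1 v(x) φ(x) dx = ∫_0^1 (-6*x^4 + 4*x^3 + 2*x^2) dx. Term by term:
  ∫_0^1 -6*x^4 dx = -6/5;  ∫_0^1 4*x^3 dx = 1;  ∫_0^1 2*x^2 dx = 2/3.
Sum: -6/5 + 1 + 2/3 = 7/15.
So RHS = -∫_0^1 v(x) φ(x) dx = -7/15.
LHS = RHS, so the identity holds for this test φ.
Moreover u is smooth here and v(x) = u'(x) = 6*x**2 + 2*x pointwise, so the identity holds for every test function. Hence v is the weak derivative of u.


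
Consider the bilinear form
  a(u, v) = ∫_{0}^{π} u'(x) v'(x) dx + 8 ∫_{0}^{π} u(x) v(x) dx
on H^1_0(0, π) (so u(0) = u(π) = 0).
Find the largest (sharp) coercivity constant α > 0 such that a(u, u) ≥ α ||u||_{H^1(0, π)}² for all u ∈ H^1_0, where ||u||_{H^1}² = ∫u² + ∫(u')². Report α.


α = 1

Coercivity of a(·,·) on H^1_0(0, π) means a(u, u) ≥ α ||u||_{H^1}² for every u ∈ H^1_0.
The interval has length L = π, and Poincaré/coercivity depend only on L. Here a(u, u) = ∫(u')² + (8)·∫u².
Here c = 8 ≥ 1, so a(u,u) = ∫(u')² + c∫u² ≥ ∫(u')² + ∫u² = ||u||_{H^1}², i.e. α = 1 works. No larger α is possible: a(u,u) ≥ α||u||_{H^1}² means (1−α)∫(u')² ≥ (α−c)∫u², and for the modes u_n = sin(nπ(x−x₀)/L) (x₀ the left endpoint) one has ∫u_n²/∫(u_n')² = (L/(nπ))² → 0, so a(u_n,u_n)/||u_n||_{H^1}² → 1. Hence the optimal constant is α = 1.
Therefore α = 1.


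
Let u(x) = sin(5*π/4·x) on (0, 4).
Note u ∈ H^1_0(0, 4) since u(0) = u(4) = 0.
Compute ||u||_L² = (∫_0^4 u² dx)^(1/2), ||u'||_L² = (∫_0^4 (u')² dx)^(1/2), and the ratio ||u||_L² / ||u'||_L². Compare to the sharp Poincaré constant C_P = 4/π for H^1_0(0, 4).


||u||_L² / ||u'||_L² = 4/(5*π) < C_P = 4/π.

u(x) = sin(5*π/4·x), so u'(x) = 5*π*cos(5*π*x/4)/4.
Writing u(x) = A·sin(kπx/L) with A = 1 and k = 5, use ∫_0^L sin²(kπx/L) dx = L/2 and ∫_0^L cos²(kπx/L) dx = L/2.
u² = 1·sin²(5*π/4·x) and (u')² = 25*π^2/16·cos²(5*π/4·x), and each of sin², cos² integrates to L/2 = 2 over (0, 4).
∫_0^4 u² dx = 2, so ||u||_L² = sqrt(2).
∫_0^4 (u')² dx = 25*π^2/8, so ||u'||_L² = 5*sqrt(2)*π/4.
Ratio ||u||_L² / ||u'||_L² = 4/(5*π).
Sharp Poincaré constant on H^1_0(0, 4) is C_P = L/π = 4/π, achieved by sin(π/4·x).
This is the k = 5 harmonic; the ratio L/(kπ) is strictly less than C_P = L/π, consistent with the sharp inequality ||u||_L² ≤ C_P ||u'||_L².


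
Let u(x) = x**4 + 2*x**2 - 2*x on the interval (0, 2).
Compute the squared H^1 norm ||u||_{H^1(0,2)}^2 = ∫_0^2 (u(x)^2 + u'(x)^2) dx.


||u||_{H^1}^2 = 171256/315

The H^1 norm (squared) on an interval (0, L) is
  ||u||_{H^1}^2 = ∫_0^L u(x)^2 dx + ∫_0^L u'(x)^2 dx.
Compute u'(x) = 4*x**3 + 4*x - 2.
Then u(x)^2 = x**8 + 4*x**6 - 4*x**5 + 4*x**4 - 8*x**3 + 4*x**2 and u'(x)^2 = 16*x**6 + 32*x**4 - 16*x**3 + 16*x**2 - 16*x + 4.
Integrate each monomial from 0 to 2 using ∫_0^2 c·x^n dx = c·2^(n+1)/(n+1):
  ∫_0^2 u(x)^2 dx = ∫_0^2 (x^8 + 4*x^6 - 4*x^5 + 4*x^4 - 8*x^3 + 4*x^2) dx. Term by term:
    ∫_0^2 x^8 dx = 512/9;  ∫_0^2 4*x^6 dx = 512/7;  ∫_0^2 -4*x^5 dx = -128/3;
    ∫_0^2 4*x^4 dx = 128/5;  ∫_0^2 -8*x^3 dx = -32;  ∫_0^2 4*x^2 dx = 32/3.
  Sum: 512/9 + 512/7 − 128/3 + 128/5 − 32 + 32/3 = 28864/315.
  ∫_0^2 u'(x)^2 dx = ∫_0^2 (16*x^6 + 32*x^4 - 16*x^3 + 16*x^2 - 16*x + 4) dx. Term by term:
    ∫_0^2 16*x^6 dx = 2048/7;  ∫_0^2 32*x^4 dx = 1024/5;  ∫_0^2 -16*x^3 dx = -64;
    ∫_0^2 16*x^2 dx = 128/3;  ∫_0^2 -16*x dx = -32;  ∫_0^2 4 dx = 8.
  Sum: 2048/7 + 1024/5 − 64 + 128/3 − 32 + 8 = 47464/105.
Adding: ||u||_{H^1}^2 = 28864/315 + 47464/105 = 171256/315.


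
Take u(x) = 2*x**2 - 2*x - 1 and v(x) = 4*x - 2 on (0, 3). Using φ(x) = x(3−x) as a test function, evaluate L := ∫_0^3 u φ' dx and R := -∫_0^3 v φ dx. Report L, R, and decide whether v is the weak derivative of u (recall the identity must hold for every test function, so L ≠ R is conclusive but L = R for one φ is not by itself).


LHS = -18, RHS = -18. Yes, v = u' weakly.

u(x) = 2*x**2 - 2*x - 1, classical derivative u'(x) = 4*x - 2.
φ(x) = x(3−x), so φ'(x) = 3 - 2*x.
Note φ(0) = φ(3) = 0, so the boundary term u·φ vanishes.
LHS = ∫_0^3 u(x) φ'(x) dx = ∫_0^3 (-4*x^3 + 10*x^2 - 4*x - 3) dx. Term by term:
  ∫_0^3 -4*x^3 dx = -81;  ∫_0^3 10*x^2 dx = 90;  ∫_0^3 -4*x dx = -18;
  ∫_0^3 -3 dx = -9.
Sum: -81 + 90 − 18 − 9 = -18.
So LHS = -18.
∫_0^3 v(x) φ(x) dx = ∫_0^3 (-4*x^3 + 14*x^2 - 6*x) dx. Term by term:
  ∫_0^3 -4*x^3 dx = -81;  ∫_0^3 14*x^2 dx = 126;  ∫_0^3 -6*x dx = -27.
Sum: -81 + 126 − 27 = 18.
So RHS = -∫_0^3 v(x) φ(x) dx = -18.
LHS = RHS, so the identity holds for this test φ.
Moreover u is smooth here and v(x) = u'(x) = 4*x - 2 pointwise, so the identity holds for every test function. Hence v is the weak derivative of u.


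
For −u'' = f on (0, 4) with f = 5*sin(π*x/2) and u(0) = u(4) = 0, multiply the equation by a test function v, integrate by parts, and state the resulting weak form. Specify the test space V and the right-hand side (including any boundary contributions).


V = H^1_0(0, 4) (so v(0) = v(4) = 0); weak form: ∫_0^4 u'v' dx = ∫_0^4 (5*sin(π*x/2)) v dx for all v ∈ V.

Multiply both sides by a test function v and integrate from 0 to 4:
  ∫_0^4 −u''(x) v(x) dx = ∫_0^4 f(x) v(x) dx.
Integrate the LHS by parts once:
  ∫_0^4 −u'' v dx = −[u'(x) v(x)]_0^4 + ∫_0^4 u'(x) v'(x) dx.
Thus ∫_0^4 u'(x) v'(x) dx = ∫_0^4 f(x) v(x) dx + [u'(x) v(x)]_0^4.
Choose V so that boundary terms are either known or forced to vanish.
u is Dirichlet: u(0) = u(4) = 0. Let V = H^1_0(0, 4); then v(0) = v(4) = 0, and [u' v]_0^4 = 0.
Weak formulation: find u (satisfying any essential BC) such that ∫_0^4 u'(x) v'(x) dx = ∫_0^4 f v dx for all v ∈ V.
Substituting f(x) = 5*sin(π*x/2), the right-hand side is ∫_0^4 (5*sin(π*x/2)) v dx.


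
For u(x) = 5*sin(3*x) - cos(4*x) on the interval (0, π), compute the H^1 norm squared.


||u||_{H^1(0,π)}^2 = 1020/7 + 267*π/2

u'(x) = 4*sin(4*x) + 15*cos(3*x).
Expand u² and (u')² and integrate term by term on (0, π), using: for integers n ≥ 1, ∫_0^π sin²(nx) dx = ∫_0^π cos²(nx) dx = π/2; for n ≠ n', ∫_0^π sin(nx)sin(n'x) dx = ∫_0^π cos(nx)cos(n'x) dx = 0; and by product-to-sum, ∫_0^π sin(nx)cos(n'x) dx = ½∫_0^π [sin((n+n')x) + sin((n−n')x)] dx, which is 0 when n+n' is even and 2n/(n²−n'²) when n+n' is odd (it need not vanish on (0, π)).
  u² squared terms: (-1)²·∫cos(4x)² dx = 1·π/2 = π/2;  (5)²·∫sin(3x)² dx = 25·π/2 = 25*π/2.
  u² cross terms: 2·(-1)·(5)·∫cos(4x)·sin(3x) dx = -10·(-6/7) = 60/7.
  So ∫_0^π u² dx = π/2 + 25*π/2 + 60/7 = 60/7 + 13*π.
  (u')² squared terms: (4)²·∫sin(4x)² dx = 16·π/2 = 8*π;  (15)²·∫cos(3x)² dx = 225·π/2 = 225*π/2.
  (u')² cross terms: 2·(4)·(15)·∫sin(4x)·cos(3x) dx = 120·(8/7) = 960/7.
  So ∫_0^π (u')² dx = 8*π + 225*π/2 + 960/7 = 960/7 + 241*π/2.
||u||_{H^1}^2 = (60/7 + 13*π) + (960/7 + 241*π/2) = 1020/7 + 267*π/2.


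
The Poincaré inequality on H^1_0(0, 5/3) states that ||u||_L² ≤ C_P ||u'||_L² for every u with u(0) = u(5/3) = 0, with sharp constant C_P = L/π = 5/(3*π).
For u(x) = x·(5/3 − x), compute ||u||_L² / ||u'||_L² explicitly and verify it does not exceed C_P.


||u||_L² / ||u'||_L² = sqrt(10)/6 < C_P = 5/(3*π).

u(x) = x·(5/3 − x), so u'(x) = 5/3 - 2*x.
u(x) = x·(5/3 − x) vanishes at x = 0 and x = 5/3, so u ∈ H^1_0(0, 5/3). Differentiate via the product rule and integrate the resulting polynomials term by term.
  ∫_0^5/3 u² dx = ∫_0^5/3 (x^4 - 10*x^3/3 + 25*x^2/9) dx. Term by term:
    ∫_0^5/3 x^4 dx = 625/243;  ∫_0^5/3 -10*x^3/3 dx = -3125/486;  ∫_0^5/3 25*x^2/9 dx = 3125/729.
  Sum: 625/243 − 3125/486 + 3125/729 = 625/1458.
  ∫_0^5/3 (u')² dx = ∫_0^5/3 (4*x^2 - 20*x/3 + 25/9) dx. Term by term:
    ∫_0^5/3 4*x^2 dx = 500/81;  ∫_0^5/3 -20*x/3 dx = -250/27;  ∫_0^5/3 25/9 dx = 125/27.
  Sum: 500/81 − 250/27 + 125/27 = 125/81.
∫_0^5/3 u² dx = 625/1458, so ||u||_L² = 25*sqrt(2)/54.
∫_0^5/3 (u')² dx = 125/81, so ||u'||_L² = 5*sqrt(5)/9.
Ratio ||u||_L² / ||u'||_L² = sqrt(10)/6.
Sharp Poincaré constant on H^1_0(0, 5/3) is C_P = L/π = 5/(3*π), achieved by sin(3*π/5·x).
A polynomial bump cannot attain the sharp Poincaré constant (only the first sine eigenfunction does), so the ratio is strictly less than C_P, consistent with ||u||_L² ≤ C_P ||u'||_L².


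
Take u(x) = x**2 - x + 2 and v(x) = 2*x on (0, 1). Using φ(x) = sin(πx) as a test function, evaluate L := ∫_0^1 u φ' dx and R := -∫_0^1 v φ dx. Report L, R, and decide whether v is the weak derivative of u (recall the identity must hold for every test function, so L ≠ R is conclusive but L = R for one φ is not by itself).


LHS = 0, RHS = -2/π. No, v is not the weak derivative of u.

u(x) = x**2 - x + 2, classical derivative u'(x) = 2*x - 1.
φ(x) = sin(πx), so φ'(x) = π*cos(π*x).
Note φ(0) = φ(1) = 0, so the boundary term u·φ vanishes.
LHS = ∫_0^1 u(x) φ'(x) dx = ∫_0^1 (π*x^2*cos(π*x) - π*x*cos(π*x) + 2*π*cos(π*x)) dx. Term by term:
  ∫_0^1 2*π*cos(π*x) dx = 0;  ∫_0^1 π*x^2*cos(π*x) dx = -2/π;  ∫_0^1 -π*x*cos(π*x) dx = 2/π.
Sum: 0 − 2/π + 2/π = 0.
So LHS = 0.
∫_0^1 v(x) φ(x) dx = ∫_0^1 (2*x*sin(π*x)) dx. Term by term:
  ∫_0^1 2*x*sin(π*x) dx = 2/π.
So RHS = -∫_0^1 v(x) φ(x) dx = -2/π.
LHS − RHS = 2/π ≠ 0, so the identity fails.
(For a valid weak derivative the identity must hold for EVERY test function, in particular this one. The failure shows v is NOT the weak derivative of u.)
Correct weak derivative would be u'(x) = 2*x - 1.


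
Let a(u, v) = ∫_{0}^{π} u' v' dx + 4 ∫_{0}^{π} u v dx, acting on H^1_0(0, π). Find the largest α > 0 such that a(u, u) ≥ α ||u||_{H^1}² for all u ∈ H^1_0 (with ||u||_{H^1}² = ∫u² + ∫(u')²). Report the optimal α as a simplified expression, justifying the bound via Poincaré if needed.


α = 1

Coercivity of a(·,·) on H^1_0(0, π) means a(u, u) ≥ α ||u||_{H^1}² for every u ∈ H^1_0.
The interval has length L = π, and Poincaré/coercivity depend only on L. Here a(u, u) = ∫(u')² + (4)·∫u².
Here c = 4 ≥ 1, so a(u,u) = ∫(u')² + c∫u² ≥ ∫(u')² + ∫u² = ||u||_{H^1}², i.e. α = 1 works. No larger α is possible: a(u,u) ≥ α||u||_{H^1}² means (1−α)∫(u')² ≥ (α−c)∫u², and for the modes u_n = sin(nπ(x−x₀)/L) (x₀ the left endpoint) one has ∫u_n²/∫(u_n')² = (L/(nπ))² → 0, so a(u_n,u_n)/||u_n||_{H^1}² → 1. Hence the optimal constant is α = 1.
Therefore α = 1.


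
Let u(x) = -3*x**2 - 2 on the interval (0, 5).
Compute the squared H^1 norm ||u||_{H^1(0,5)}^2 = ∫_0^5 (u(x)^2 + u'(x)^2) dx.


||u||_{H^1}^2 = 7645

The H^1 norm (squared) on an interval (0, L) is
  ||u||_{H^1}^2 = ∫_0^L u(x)^2 dx + ∫_0^L u'(x)^2 dx.
Compute u'(x) = -6*x.
Then u(x)^2 = 9*x**4 + 12*x**2 + 4 and u'(x)^2 = 36*x**2.
Integrate each monomial from 0 to 5 using ∫_0^5 c·x^n dx = c·5^(n+1)/(n+1):
  ∫_0^5 u(x)^2 dx = ∫_0^5 (9*x^4 + 12*x^2 + 4) dx. Term by term:
    ∫_0^5 9*x^4 dx = 5625;  ∫_0^5 12*x^2 dx = 500;  ∫_0^5 4 dx = 20.
  Sum: 5625 + 500 + 20 = 6145.
  ∫_0^5 u'(x)^2 dx = ∫_0^5 (36*x^2) dx. Term by term:
    ∫_0^5 36*x^2 dx = 1500.
Adding: ||u||_{H^1}^2 = 6145 + 1500 = 7645.


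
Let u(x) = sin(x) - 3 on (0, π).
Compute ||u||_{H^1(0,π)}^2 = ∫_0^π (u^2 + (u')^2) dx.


||u||_{H^1(0,π)}^2 = -12 + 10*π

u'(x) = cos(x).
Expand u² and (u')² and integrate term by term on (0, π), using: for integers n ≥ 1, ∫_0^π sin²(nx) dx = ∫_0^π cos²(nx) dx = π/2; for n ≠ n', ∫_0^π sin(nx)sin(n'x) dx = ∫_0^π cos(nx)cos(n'x) dx = 0; and by product-to-sum, ∫_0^π sin(nx)cos(n'x) dx = ½∫_0^π [sin((n+n')x) + sin((n−n')x)] dx, which is 0 when n+n' is even and 2n/(n²−n'²) when n+n' is odd (it need not vanish on (0, π)). For the constant mode: ∫_0^π 1 dx = π, ∫_0^π cos(nx) dx = 0, ∫_0^π sin(nx) dx = (1−(−1)^n)/n.
  u² squared terms: (-3)²·∫1 dx = 9·π = 9*π;  (1)²·∫sin(x)² dx = 1·π/2 = π/2.
  u² cross terms: 2·(-3)·(1)·∫1·sin(x) dx = -6·(2) = -12.
  So ∫_0^π u² dx = 9*π + π/2 − 12 = -12 + 19*π/2.
  (u')² squared terms: (1)²·∫cos(x)² dx = 1·π/2 = π/2.
  So ∫_0^π (u')² dx = π/2.
||u||_{H^1}^2 = (-12 + 19*π/2) + (π/2) = -12 + 10*π.


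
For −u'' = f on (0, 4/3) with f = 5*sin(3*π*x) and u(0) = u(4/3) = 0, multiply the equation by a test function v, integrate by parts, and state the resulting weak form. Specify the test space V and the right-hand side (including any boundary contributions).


V = H^1_0(0, 4/3) (so v(0) = v(4/3) = 0); weak form: ∫_0^4/3 u'v' dx = ∫_0^4/3 (5*sin(3*π*x)) v dx for all v ∈ V.

Multiply both sides by a test function v and integrate from 0 to 4/3:
  ∫_0^4/3 −u''(x) v(x) dx = ∫_0^4/3 f(x) v(x) dx.
Integrate the LHS by parts once:
  ∫_0^4/3 −u'' v dx = −[u'(x) v(x)]_0^4/3 + ∫_0^4/3 u'(x) v'(x) dx.
Thus ∫_0^4/3 u'(x) v'(x) dx = ∫_0^4/3 f(x) v(x) dx + [u'(x) v(x)]_0^4/3.
Choose V so that boundary terms are either known or forced to vanish.
u is Dirichlet: u(0) = u(4/3) = 0. Let V = H^1_0(0, 4/3); then v(0) = v(4/3) = 0, and [u' v]_0^4/3 = 0.
Weak formulation: find u (satisfying any essential BC) such that ∫_0^4/3 u'(x) v'(x) dx = ∫_0^4/3 f v dx for all v ∈ V.
Substituting f(x) = 5*sin(3*π*x), the right-hand side is ∫_0^4/3 (5*sin(3*π*x)) v dx.


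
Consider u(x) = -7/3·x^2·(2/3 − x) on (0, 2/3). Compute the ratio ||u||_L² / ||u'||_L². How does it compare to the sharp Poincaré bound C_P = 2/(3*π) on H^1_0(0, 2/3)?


||u||_L² / ||u'||_L² = sqrt(14)/21 < C_P = 2/(3*π).

u(x) = -7/3·x^2·(2/3 − x), so u'(x) = 7*x*(9*x - 4)/9.
u(x) = -7/3·x^2·(2/3 − x) vanishes at x = 0 and x = 2/3, so u ∈ H^1_0(0, 2/3). Differentiate via the product rule and integrate the resulting polynomials term by term.
  ∫_0^2/3 u² dx = ∫_0^2/3 (49*x^6/9 - 196*x^5/27 + 196*x^4/81) dx. Term by term:
    ∫_0^2/3 49*x^6/9 dx = 896/19683;  ∫_0^2/3 -196*x^5/27 dx = -6272/59049;  ∫_0^2/3 196*x^4/81 dx = 6272/98415.
  Sum: 896/19683 − 6272/59049 + 6272/98415 = 896/295245.
  ∫_0^2/3 (u')² dx = ∫_0^2/3 (49*x^4 - 392*x^3/9 + 784*x^2/81) dx. Term by term:
    ∫_0^2/3 49*x^4 dx = 1568/1215;  ∫_0^2/3 -392*x^3/9 dx = -1568/729;  ∫_0^2/3 784*x^2/81 dx = 6272/6561.
  Sum: 1568/1215 − 1568/729 + 6272/6561 = 3136/32805.
∫_0^2/3 u² dx = 896/295245, so ||u||_L² = 8*sqrt(70)/1215.
∫_0^2/3 (u')² dx = 3136/32805, so ||u'||_L² = 56*sqrt(5)/405.
Ratio ||u||_L² / ||u'||_L² = sqrt(14)/21.
Sharp Poincaré constant on H^1_0(0, 2/3) is C_P = L/π = 2/(3*π), achieved by sin(3*π/2·x).
A polynomial bump cannot attain the sharp Poincaré constant (only the first sine eigenfunction does), so the ratio is strictly less than C_P, consistent with ||u||_L² ≤ C_P ||u'||_L².


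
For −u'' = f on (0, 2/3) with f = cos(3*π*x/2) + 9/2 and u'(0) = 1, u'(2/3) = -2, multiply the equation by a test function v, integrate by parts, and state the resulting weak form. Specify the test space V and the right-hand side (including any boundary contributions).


V = H^1(0, 2/3) (v unrestricted at boundary; u is determined up to an additive constant); weak form: ∫_0^2/3 u'v' dx = ∫_0^2/3 (cos(3*π*x/2) + 9/2) v dx − 2·v(2/3) − v(0) for all v ∈ V.

Multiply both sides by a test function v and integrate from 0 to 2/3:
  ∫_0^2/3 −u''(x) v(x) dx = ∫_0^2/3 f(x) v(x) dx.
Integrate the LHS by parts once:
  ∫_0^2/3 −u'' v dx = −[u'(x) v(x)]_0^2/3 + ∫_0^2/3 u'(x) v'(x) dx.
Thus ∫_0^2/3 u'(x) v'(x) dx = ∫_0^2/3 f(x) v(x) dx + [u'(x) v(x)]_0^2/3.
Choose V so that boundary terms are either known or forced to vanish.
u has inhomogeneous Neumann u'(0) = 1, u'(2/3) = -2. [u' v]_0^2/3 = (-2)·v(2/3) − (1)·v(0) = − 2·v(2/3) − v(0). Take V = H^1(0, 2/3); boundary term becomes part of RHS.
Weak formulation: find u (satisfying any essential BC) such that ∫_0^2/3 u'(x) v'(x) dx = ∫_0^2/3 f v dx − 2·v(2/3) − v(0) for all v ∈ V (Neumann data are natural BCs: they enter the RHS as boundary terms).
Substituting f(x) = cos(3*π*x/2) + 9/2, the right-hand side is ∫_0^2/3 (cos(3*π*x/2) + 9/2) v dx − 2·v(2/3) − v(0).
Compatibility check (pure Neumann): taking v ≡ 1 ∈ V gives 0 = ∫_0^2/3 f dx + (-2) − (1), i.e. ∫_0^2/3 f dx must equal u'(0) − u'(2/3) = 3. Indeed ∫_0^2/3 (cos(3*π*x/2) + 9/2) dx = 3, so the data are compatible. The solution is then unique only up to an additive constant (fix it e.g. by requiring ∫_0^2/3 u dx = 0).


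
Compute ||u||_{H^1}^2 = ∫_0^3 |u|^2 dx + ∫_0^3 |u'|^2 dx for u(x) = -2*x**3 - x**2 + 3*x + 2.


||u||_{H^1}^2 = 41289/14

The H^1 norm (squared) on an interval (0, L) is
  ||u||_{H^1}^2 = ∫_0^L u(x)^2 dx + ∫_0^L u'(x)^2 dx.
Compute u'(x) = -6*x**2 - 2*x + 3.
Then u(x)^2 = 4*x**6 + 4*x**5 - 11*x**4 - 14*x**3 + 5*x**2 + 12*x + 4 and u'(x)^2 = 36*x**4 + 24*x**3 - 32*x**2 - 12*x + 9.
Integrate each monomial from 0 to 3 using ∫_0^3 c·x^n dx = c·3^(n+1)/(n+1):
  ∫_0^3 u(x)^2 dx = ∫_0^3 (4*x^6 + 4*x^5 - 11*x^4 - 14*x^3 + 5*x^2 + 12*x + 4) dx. Term by term:
    ∫_0^3 4*x^6 dx = 8748/7;  ∫_0^3 4*x^5 dx = 486;  ∫_0^3 -11*x^4 dx = -2673/5;
    ∫_0^3 -14*x^3 dx = -567/2;  ∫_0^3 5*x^2 dx = 45;  ∫_0^3 12*x dx = 54;
    ∫_0^3 4 dx = 12.
  Sum: 8748/7 + 486 − 2673/5 − 567/2 + 45 + 54 + 12 = 72003/70.
  ∫_0^3 u'(x)^2 dx = ∫_0^3 (36*x^4 + 24*x^3 - 32*x^2 - 12*x + 9) dx. Term by term:
    ∫_0^3 36*x^4 dx = 8748/5;  ∫_0^3 24*x^3 dx = 486;  ∫_0^3 -32*x^2 dx = -288;
    ∫_0^3 -12*x dx = -54;  ∫_0^3 9 dx = 27.
  Sum: 8748/5 + 486 − 288 − 54 + 27 = 9603/5.
Adding: ||u||_{H^1}^2 = 72003/70 + 9603/5 = 41289/14.


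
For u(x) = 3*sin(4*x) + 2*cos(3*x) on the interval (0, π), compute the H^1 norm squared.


||u||_{H^1(0,π)}^2 = 960/7 + 193*π/2

u'(x) = -6*sin(3*x) + 12*cos(4*x).
Expand u² and (u')² and integrate term by term on (0, π), using: for integers n ≥ 1, ∫_0^π sin²(nx) dx = ∫_0^π cos²(nx) dx = π/2; for n ≠ n', ∫_0^π sin(nx)sin(n'x) dx = ∫_0^π cos(nx)cos(n'x) dx = 0; and by product-to-sum, ∫_0^π sin(nx)cos(n'x) dx = ½∫_0^π [sin((n+n')x) + sin((n−n')x)] dx, which is 0 when n+n' is even and 2n/(n²−n'²) when n+n' is odd (it need not vanish on (0, π)).
  u² squared terms: (2)²·∫cos(3x)² dx = 4·π/2 = 2*π;  (3)²·∫sin(4x)² dx = 9·π/2 = 9*π/2.
  u² cross terms: 2·(2)·(3)·∫cos(3x)·sin(4x) dx = 12·(8/7) = 96/7.
  So ∫_0^π u² dx = 2*π + 9*π/2 + 96/7 = 96/7 + 13*π/2.
  (u')² squared terms: (-6)²·∫sin(3x)² dx = 36·π/2 = 18*π;  (12)²·∫cos(4x)² dx = 144·π/2 = 72*π.
  (u')² cross terms: 2·(-6)·(12)·∫sin(3x)·cos(4x) dx = -144·(-6/7) = 864/7.
  So ∫_0^π (u')² dx = 18*π + 72*π + 864/7 = 864/7 + 90*π.
||u||_{H^1}^2 = (96/7 + 13*π/2) + (864/7 + 90*π) = 960/7 + 193*π/2.


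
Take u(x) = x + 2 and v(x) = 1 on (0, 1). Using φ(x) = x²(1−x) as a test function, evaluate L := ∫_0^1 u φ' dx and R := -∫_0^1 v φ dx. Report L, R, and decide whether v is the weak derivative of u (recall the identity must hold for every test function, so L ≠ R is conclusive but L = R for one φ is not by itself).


LHS = -1/12, RHS = -1/12. Yes, v = u' weakly.

u(x) = x + 2, classical derivative u'(x) = 1.
φ(x) = x²(1−x), so φ'(x) = x*(2 - 3*x).
Note φ(0) = φ(1) = 0, so the boundary term u·φ vanishes.
LHS = ∫_0^1 u(x) φ'(x) dx = ∫_0^1 (-3*x^3 - 4*x^2 + 4*x) dx. Term by term:
  ∫_0^1 -3*x^3 dx = -3/4;  ∫_0^1 -4*x^2 dx = -4/3;  ∫_0^1 4*x dx = 2.
Sum: -3/4 − 4/3 + 2 = -1/12.
So LHS = -1/12.
∫_0^1 v(x) φ(x) dx = ∫_0^1 (-x^3 + x^2) dx. Term by term:
  ∫_0^1 -x^3 dx = -1/4;  ∫_0^1 x^2 dx = 1/3.
Sum: -1/4 + 1/3 = 1/12.
So RHS = -∫_0^1 v(x) φ(x) dx = -1/12.
LHS = RHS, so the identity holds for this test φ.
Moreover u is smooth here and v(x) = u'(x) = 1 pointwise, so the identity holds for every test function. Hence v is the weak derivative of u.


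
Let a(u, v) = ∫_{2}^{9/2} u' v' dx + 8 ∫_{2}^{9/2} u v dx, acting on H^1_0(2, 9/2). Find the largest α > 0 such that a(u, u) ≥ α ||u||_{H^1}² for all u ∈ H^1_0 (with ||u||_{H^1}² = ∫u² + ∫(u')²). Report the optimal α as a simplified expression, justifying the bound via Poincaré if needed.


α = 1

Coercivity of a(·,·) on H^1_0(2, 9/2) means a(u, u) ≥ α ||u||_{H^1}² for every u ∈ H^1_0.
The interval has length L = 5/2, and Poincaré/coercivity depend only on L. Here a(u, u) = ∫(u')² + (8)·∫u².
Here c = 8 ≥ 1, so a(u,u) = ∫(u')² + c∫u² ≥ ∫(u')² + ∫u² = ||u||_{H^1}², i.e. α = 1 works. No larger α is possible: a(u,u) ≥ α||u||_{H^1}² means (1−α)∫(u')² ≥ (α−c)∫u², and for the modes u_n = sin(nπ(x−x₀)/L) (x₀ the left endpoint) one has ∫u_n²/∫(u_n')² = (L/(nπ))² → 0, so a(u_n,u_n)/||u_n||_{H^1}² → 1. Hence the optimal constant is α = 1.
Therefore α = 1.


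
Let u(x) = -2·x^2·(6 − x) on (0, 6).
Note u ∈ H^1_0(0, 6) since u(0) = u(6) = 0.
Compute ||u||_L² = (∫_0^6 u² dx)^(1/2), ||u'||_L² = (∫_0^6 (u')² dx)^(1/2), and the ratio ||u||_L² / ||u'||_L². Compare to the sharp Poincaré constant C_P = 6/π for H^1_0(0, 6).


||u||_L² / ||u'||_L² = 3*sqrt(14)/7 < C_P = 6/π.

u(x) = -2·x^2·(6 − x), so u'(x) = 6*x*(x - 4).
u(x) = -2·x^2·(6 − x) vanishes at x = 0 and x = 6, so u ∈ H^1_0(0, 6). Differentiate via the product rule and integrate the resulting polynomials term by term.
  ∫_0^6 u² dx = ∫_0^6 (4*x^6 - 48*x^5 + 144*x^4) dx. Term by term:
    ∫_0^6 4*x^6 dx = 1119744/7;  ∫_0^6 -48*x^5 dx = -373248;  ∫_0^6 144*x^4 dx = 1119744/5.
  Sum: 1119744/7 − 373248 + 1119744/5 = 373248/35.
  ∫_0^6 (u')² dx = ∫_0^6 (36*x^4 - 288*x^3 + 576*x^2) dx. Term by term:
    ∫_0^6 36*x^4 dx = 279936/5;  ∫_0^6 -288*x^3 dx = -93312;  ∫_0^6 576*x^2 dx = 41472.
  Sum: 279936/5 − 93312 + 41472 = 20736/5.
∫_0^6 u² dx = 373248/35, so ||u||_L² = 432*sqrt(70)/35.
∫_0^6 (u')² dx = 20736/5, so ||u'||_L² = 144*sqrt(5)/5.
Ratio ||u||_L² / ||u'||_L² = 3*sqrt(14)/7.
Sharp Poincaré constant on H^1_0(0, 6) is C_P = L/π = 6/π, achieved by sin(π/6·x).
A polynomial bump cannot attain the sharp Poincaré constant (only the first sine eigenfunction does), so the ratio is strictly less than C_P, consistent with ||u||_L² ≤ C_P ||u'||_L².


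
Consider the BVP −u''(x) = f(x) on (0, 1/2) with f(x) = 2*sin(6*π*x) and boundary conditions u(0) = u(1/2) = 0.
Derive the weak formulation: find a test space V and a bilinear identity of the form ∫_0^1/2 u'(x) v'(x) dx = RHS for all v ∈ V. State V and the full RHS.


V = H^1_0(0, 1/2) (so v(0) = v(1/2) = 0); weak form: ∫_0^1/2 u'v' dx = ∫_0^1/2 (2*sin(6*π*x)) v dx for all v ∈ V.

Multiply both sides by a test function v and integrate from 0 to 1/2:
  ∫_0^1/2 −u''(x) v(x) dx = ∫_0^1/2 f(x) v(x) dx.
Integrate the LHS by parts once:
  ∫_0^1/2 −u'' v dx = −[u'(x) v(x)]_0^1/2 + ∫_0^1/2 u'(x) v'(x) dx.
Thus ∫_0^1/2 u'(x) v'(x) dx = ∫_0^1/2 f(x) v(x) dx + [u'(x) v(x)]_0^1/2.
Choose V so that boundary terms are either known or forced to vanish.
u is Dirichlet: u(0) = u(1/2) = 0. Let V = H^1_0(0, 1/2); then v(0) = v(1/2) = 0, and [u' v]_0^1/2 = 0.
Weak formulation: find u (satisfying any essential BC) such that ∫_0^1/2 u'(x) v'(x) dx = ∫_0^1/2 f v dx for all v ∈ V.
Substituting f(x) = 2*sin(6*π*x), the right-hand side is ∫_0^1/2 (2*sin(6*π*x)) v dx.


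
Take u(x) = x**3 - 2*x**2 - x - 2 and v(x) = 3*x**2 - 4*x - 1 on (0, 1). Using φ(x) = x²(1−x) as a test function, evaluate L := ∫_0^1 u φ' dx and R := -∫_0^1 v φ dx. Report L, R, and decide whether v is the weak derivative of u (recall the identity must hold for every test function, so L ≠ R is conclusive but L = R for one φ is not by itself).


LHS = 11/60, RHS = 11/60. Yes, v = u' weakly.

u(x) = x**3 - 2*x**2 - x - 2, classical derivative u'(x) = 3*x**2 - 4*x - 1.
φ(x) = x²(1−x), so φ'(x) = x*(2 - 3*x).
Note φ(0) = φ(1) = 0, so the boundary term u·φ vanishes.
LHS = ∫_0^1 u(x) φ'(x) dx = ∫_0^1 (-3*x^5 + 8*x^4 - x^3 + 4*x^2 - 4*x) dx. Term by term:
  ∫_0^1 -3*x^5 dx = -1/2;  ∫_0^1 8*x^4 dx = 8/5;  ∫_0^1 -x^3 dx = -1/4;
  ∫_0^1 4*x^2 dx = 4/3;  ∫_0^1 -4*x dx = -2.
Sum: -1/2 + 8/5 − 1/4 + 4/3 − 2 = 11/60.
So LHS = 11/60.
∫_0^1 v(x) φ(x) dx = ∫_0^1 (-3*x^5 + 7*x^4 - 3*x^3 - x^2) dx. Term by term:
  ∫_0^1 -3*x^5 dx = -1/2;  ∫_0^1 7*x^4 dx = 7/5;  ∫_0^1 -3*x^3 dx = -3/4;
  ∫_0^1 -x^2 dx = -1/3.
Sum: -1/2 + 7/5 − 3/4 − 1/3 = -11/60.
So RHS = -∫_0^1 v(x) φ(x) dx = 11/60.
LHS = RHS, so the identity holds for this test φ.
Moreover u is smooth here and v(x) = u'(x) = 3*x**2 - 4*x - 1 pointwise, so the identity holds for every test function. Hence v is the weak derivative of u.


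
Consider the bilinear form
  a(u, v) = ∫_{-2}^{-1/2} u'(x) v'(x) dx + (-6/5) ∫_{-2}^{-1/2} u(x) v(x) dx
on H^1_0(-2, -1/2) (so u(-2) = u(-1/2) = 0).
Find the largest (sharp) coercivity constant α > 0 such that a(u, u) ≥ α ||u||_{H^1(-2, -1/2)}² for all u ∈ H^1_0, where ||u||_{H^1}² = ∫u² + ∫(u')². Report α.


α = 2*(-27 + 10*π^2)/(5*(9 + 4*π^2))

Coercivity of a(·,·) on H^1_0(-2, -1/2) means a(u, u) ≥ α ||u||_{H^1}² for every u ∈ H^1_0.
The interval has length L = 3/2, and Poincaré/coercivity depend only on L. Here a(u, u) = ∫(u')² + (-6/5)·∫u².
Here c = -6/5 < 0 with |c| < (π/L)² = 4*π^2/9, so coercivity still holds. The condition a(u,u) ≥ α||u||_{H^1}² reads (1−α)∫(u')² ≥ (α−c)∫u². Any admissible α is ≤ 1 (rapidly oscillating u have ∫u²/∫(u')² → 0), and α = 1 would force 0 ≥ (1−c)∫u², impossible since c < 1; so 1−α > 0. By the sharp Poincaré inequality on H^1_0 of an interval of length L, ∫(u')² ≥ (π/L)²∫u² with equality for the first sine mode sin(π(x−x₀)/L) (x₀ the left endpoint), so the inequality holds for all u iff (1−α)(π/L)² ≥ α − c, i.e. α ≤ ((π/L)² + c)/((π/L)² + 1) = (1 + c(L/π)²)/(1 + (L/π)²). (Direct route, valid since c ≤ 0: Poincaré gives c∫u² ≥ c(L/π)²∫(u')², so a(u,u) ≥ (1 + c(L/π)²)∫(u')², while ||u||_{H^1}² ≤ (1 + (L/π)²)∫(u')²; dividing yields the same α.) With (π/L)² = 4*π^2/9 and c = -6/5, the largest admissible constant is α = ((π/L)² + c)/((π/L)² + 1).
Simplifying, α = 2*(-27 + 10*π^2)/(5*(9 + 4*π^2)).


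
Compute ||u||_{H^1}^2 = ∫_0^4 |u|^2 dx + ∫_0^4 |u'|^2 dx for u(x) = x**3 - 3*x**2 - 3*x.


||u||_{H^1}^2 = 15756/35

The H^1 norm (squared) on an interval (0, L) is
  ||u||_{H^1}^2 = ∫_0^L u(x)^2 dx + ∫_0^L u'(x)^2 dx.
Compute u'(x) = 3*x**2 - 6*x - 3.
Then u(x)^2 = x**6 - 6*x**5 + 3*x**4 + 18*x**3 + 9*x**2 and u'(x)^2 = 9*x**4 - 36*x**3 + 18*x**2 + 36*x + 9.
Integrate each monomial from 0 to 4 using ∫_0^4 c·x^n dx = c·4^(n+1)/(n+1):
  ∫_0^4 u(x)^2 dx = ∫_0^4 (x^6 - 6*x^5 + 3*x^4 + 18*x^3 + 9*x^2) dx. Term by term:
    ∫_0^4 x^6 dx = 16384/7;  ∫_0^4 -6*x^5 dx = -4096;  ∫_0^4 3*x^4 dx = 3072/5;
    ∫_0^4 18*x^3 dx = 1152;  ∫_0^4 9*x^2 dx = 192.
  Sum: 16384/7 − 4096 + 3072/5 + 1152 + 192 = 7104/35.
  ∫_0^4 u'(x)^2 dx = ∫_0^4 (9*x^4 - 36*x^3 + 18*x^2 + 36*x + 9) dx. Term by term:
    ∫_0^4 9*x^4 dx = 9216/5;  ∫_0^4 -36*x^3 dx = -2304;  ∫_0^4 18*x^2 dx = 384;
    ∫_0^4 36*x dx = 288;  ∫_0^4 9 dx = 36.
  Sum: 9216/5 − 2304 + 384 + 288 + 36 = 1236/5.
Adding: ||u||_{H^1}^2 = 7104/35 + 1236/5 = 15756/35.


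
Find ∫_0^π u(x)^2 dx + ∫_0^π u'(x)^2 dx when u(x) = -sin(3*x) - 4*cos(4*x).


||u||_{H^1(0,π)}^2 = -816/7 + 141*π

u'(x) = 16*sin(4*x) - 3*cos(3*x).
Expand u² and (u')² and integrate term by term on (0, π), using: for integers n ≥ 1, ∫_0^π sin²(nx) dx = ∫_0^π cos²(nx) dx = π/2; for n ≠ n', ∫_0^π sin(nx)sin(n'x) dx = ∫_0^π cos(nx)cos(n'x) dx = 0; and by product-to-sum, ∫_0^π sin(nx)cos(n'x) dx = ½∫_0^π [sin((n+n')x) + sin((n−n')x)] dx, which is 0 when n+n' is even and 2n/(n²−n'²) when n+n' is odd (it need not vanish on (0, π)).
  u² squared terms: (-1)²·∫sin(3x)² dx = 1·π/2 = π/2;  (-4)²·∫cos(4x)² dx = 16·π/2 = 8*π.
  u² cross terms: 2·(-1)·(-4)·∫sin(3x)·cos(4x) dx = 8·(-6/7) = -48/7.
  So ∫_0^π u² dx = π/2 + 8*π − 48/7 = -48/7 + 17*π/2.
  (u')² squared terms: (-3)²·∫cos(3x)² dx = 9·π/2 = 9*π/2;  (16)²·∫sin(4x)² dx = 256·π/2 = 128*π.
  (u')² cross terms: 2·(-3)·(16)·∫cos(3x)·sin(4x) dx = -96·(8/7) = -768/7.
  So ∫_0^π (u')² dx = 9*π/2 + 128*π − 768/7 = -768/7 + 265*π/2.
||u||_{H^1}^2 = (-48/7 + 17*π/2) + (-768/7 + 265*π/2) = -816/7 + 141*π.


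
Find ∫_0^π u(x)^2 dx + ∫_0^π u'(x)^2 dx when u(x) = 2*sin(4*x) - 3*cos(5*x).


||u||_{H^1(0,π)}^2 = 832/3 + 151*π

u'(x) = 15*sin(5*x) + 8*cos(4*x).
Expand u² and (u')² and integrate term by term on (0, π), using: for integers n ≥ 1, ∫_0^π sin²(nx) dx = ∫_0^π cos²(nx) dx = π/2; for n ≠ n', ∫_0^π sin(nx)sin(n'x) dx = ∫_0^π cos(nx)cos(n'x) dx = 0; and by product-to-sum, ∫_0^π sin(nx)cos(n'x) dx = ½∫_0^π [sin((n+n')x) + sin((n−n')x)] dx, which is 0 when n+n' is even and 2n/(n²−n'²) when n+n' is odd (it need not vanish on (0, π)).
  u² squared terms: (-3)²·∫cos(5x)² dx = 9·π/2 = 9*π/2;  (2)²·∫sin(4x)² dx = 4·π/2 = 2*π.
  u² cross terms: 2·(-3)·(2)·∫cos(5x)·sin(4x) dx = -12·(-8/9) = 32/3.
  So ∫_0^π u² dx = 9*π/2 + 2*π + 32/3 = 32/3 + 13*π/2.
  (u')² squared terms: (8)²·∫cos(4x)² dx = 64·π/2 = 32*π;  (15)²·∫sin(5x)² dx = 225·π/2 = 225*π/2.
  (u')² cross terms: 2·(8)·(15)·∫cos(4x)·sin(5x) dx = 240·(10/9) = 800/3.
  So ∫_0^π (u')² dx = 32*π + 225*π/2 + 800/3 = 800/3 + 289*π/2.
||u||_{H^1}^2 = (32/3 + 13*π/2) + (800/3 + 289*π/2) = 832/3 + 151*π.


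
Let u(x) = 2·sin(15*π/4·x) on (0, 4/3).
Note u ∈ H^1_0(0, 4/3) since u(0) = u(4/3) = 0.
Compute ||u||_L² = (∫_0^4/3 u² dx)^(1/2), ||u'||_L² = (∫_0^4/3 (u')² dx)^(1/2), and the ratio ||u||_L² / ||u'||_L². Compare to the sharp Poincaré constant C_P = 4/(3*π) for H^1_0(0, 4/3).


||u||_L² / ||u'||_L² = 4/(15*π) < C_P = 4/(3*π).

u(x) = 2·sin(15*π/4·x), so u'(x) = 15*π*cos(15*π*x/4)/2.
Writing u(x) = A·sin(kπx/L) with A = 2 and k = 5, use ∫_0^L sin²(kπx/L) dx = L/2 and ∫_0^L cos²(kπx/L) dx = L/2.
u² = 4·sin²(15*π/4·x) and (u')² = 225*π^2/4·cos²(15*π/4·x), and each of sin², cos² integrates to L/2 = 2/3 over (0, 4/3).
∫_0^4/3 u² dx = 8/3, so ||u||_L² = 2*sqrt(6)/3.
∫_0^4/3 (u')² dx = 75*π^2/2, so ||u'||_L² = 5*sqrt(6)*π/2.
Ratio ||u||_L² / ||u'||_L² = 4/(15*π).
Sharp Poincaré constant on H^1_0(0, 4/3) is C_P = L/π = 4/(3*π), achieved by sin(3*π/4·x).
This is the k = 5 harmonic; the ratio L/(kπ) is strictly less than C_P = L/π, consistent with the sharp inequality ||u||_L² ≤ C_P ||u'||_L².
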